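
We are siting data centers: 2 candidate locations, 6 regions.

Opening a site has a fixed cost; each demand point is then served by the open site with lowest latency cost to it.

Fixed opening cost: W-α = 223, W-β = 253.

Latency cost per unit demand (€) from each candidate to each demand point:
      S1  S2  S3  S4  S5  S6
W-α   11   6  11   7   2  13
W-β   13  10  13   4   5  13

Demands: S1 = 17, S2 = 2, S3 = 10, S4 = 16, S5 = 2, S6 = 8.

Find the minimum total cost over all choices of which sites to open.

752

Open {W-α}: assign each demand point to its cheapest open site.
  S1→W-α 17×11=187, S2→W-α 2×6=12, S3→W-α 10×11=110, S4→W-α 16×7=112, S5→W-α 2×2=4, S6→W-α 8×13=104
  latency cost 529, fixed 223 → total 752.
Compare {W-β}: latency cost 549 + fixed 253 = 802.
Compare {W-α, W-β}: latency cost 481 + fixed 476 = 957.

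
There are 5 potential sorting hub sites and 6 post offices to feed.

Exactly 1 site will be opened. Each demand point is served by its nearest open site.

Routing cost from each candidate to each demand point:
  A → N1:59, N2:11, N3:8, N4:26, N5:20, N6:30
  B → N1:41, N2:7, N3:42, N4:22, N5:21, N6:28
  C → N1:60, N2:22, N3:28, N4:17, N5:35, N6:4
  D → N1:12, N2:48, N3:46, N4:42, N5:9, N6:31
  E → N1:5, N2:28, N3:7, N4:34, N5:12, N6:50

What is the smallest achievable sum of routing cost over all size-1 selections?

136

Open {E}.
  N1→E 5, N2→E 28, N3→E 7, N4→E 34, N5→E 12, N6→E 50  ⇒ total 136.
Compare {A}: total 154.
Compare {B}: total 161.
No size-1 selection does better; minimum is 136.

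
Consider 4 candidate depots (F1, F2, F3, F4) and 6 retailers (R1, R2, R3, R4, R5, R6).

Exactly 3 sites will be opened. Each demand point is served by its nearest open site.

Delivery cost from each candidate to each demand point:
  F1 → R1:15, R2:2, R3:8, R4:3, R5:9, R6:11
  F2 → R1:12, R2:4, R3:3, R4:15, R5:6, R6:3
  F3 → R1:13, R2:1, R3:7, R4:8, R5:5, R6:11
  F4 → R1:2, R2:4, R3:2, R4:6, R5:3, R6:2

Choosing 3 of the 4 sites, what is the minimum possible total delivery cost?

13

Open {F1, F3, F4}.
  R1→F4 2, R2→F3 1, R3→F4 2, R4→F1 3, R5→F4 3, R6→F4 2  ⇒ total 13.
Compare {F1, F2, F4}: total 14.
Compare {F2, F3, F4}: total 16.
No size-3 selection does better; minimum is 13.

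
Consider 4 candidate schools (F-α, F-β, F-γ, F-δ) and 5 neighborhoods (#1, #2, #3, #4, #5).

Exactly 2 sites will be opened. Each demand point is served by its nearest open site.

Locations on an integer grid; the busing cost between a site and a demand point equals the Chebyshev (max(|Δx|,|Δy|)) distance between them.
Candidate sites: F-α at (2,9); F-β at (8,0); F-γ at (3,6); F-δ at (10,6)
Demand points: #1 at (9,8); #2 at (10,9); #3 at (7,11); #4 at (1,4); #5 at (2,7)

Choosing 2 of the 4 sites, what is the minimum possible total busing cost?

Open {F-γ, F-δ}.
  #1→F-δ 2, #2→F-δ 3, #3→F-γ 5, #4→F-γ 2, #5→F-γ 1  ⇒ total 13.
Compare {F-α, F-δ}: total 17.
Compare {F-α, F-γ}: total 21.
No size-2 selection does better; minimum is 13.

13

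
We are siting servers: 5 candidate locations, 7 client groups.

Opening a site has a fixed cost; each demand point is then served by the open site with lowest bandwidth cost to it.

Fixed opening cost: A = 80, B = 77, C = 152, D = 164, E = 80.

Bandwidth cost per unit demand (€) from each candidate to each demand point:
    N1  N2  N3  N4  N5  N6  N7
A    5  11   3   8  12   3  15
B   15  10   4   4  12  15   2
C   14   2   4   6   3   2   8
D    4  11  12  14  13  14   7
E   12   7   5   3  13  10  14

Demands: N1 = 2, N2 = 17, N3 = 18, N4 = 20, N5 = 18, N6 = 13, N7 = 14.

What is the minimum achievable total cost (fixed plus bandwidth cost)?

Open {B, C}: assign each demand point to its cheapest open site.
  N1→C 2×14=28, N2→C 17×2=34, N3→B 18×4=72, N4→B 20×4=80, N5→C 18×3=54, N6→C 13×2=26, N7→B 14×2=28
  bandwidth cost 322, fixed 229 → total 551.
Compare {A, B, C}: bandwidth cost 286 + fixed 309 = 595.
Compare {C}: bandwidth cost 446 + fixed 152 = 598.
Compare {B, C, E}: bandwidth cost 298 + fixed 309 = 607.
All other subsets cost ≥ 595. Minimum total cost: 551.

551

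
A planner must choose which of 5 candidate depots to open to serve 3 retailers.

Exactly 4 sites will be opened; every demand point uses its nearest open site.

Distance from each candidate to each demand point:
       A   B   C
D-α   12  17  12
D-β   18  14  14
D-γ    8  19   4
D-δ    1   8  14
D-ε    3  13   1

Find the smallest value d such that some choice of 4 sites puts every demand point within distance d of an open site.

Open {D-α, D-β, D-γ, D-δ}.
  Farthest demand point is B at distance 8 (to D-δ); all others are ≤ 8.
With {D-α, D-β, D-δ, D-ε} the worst case is 8.
With {D-α, D-γ, D-δ, D-ε} the worst case is 8.
No size-4 selection achieves below 8.

8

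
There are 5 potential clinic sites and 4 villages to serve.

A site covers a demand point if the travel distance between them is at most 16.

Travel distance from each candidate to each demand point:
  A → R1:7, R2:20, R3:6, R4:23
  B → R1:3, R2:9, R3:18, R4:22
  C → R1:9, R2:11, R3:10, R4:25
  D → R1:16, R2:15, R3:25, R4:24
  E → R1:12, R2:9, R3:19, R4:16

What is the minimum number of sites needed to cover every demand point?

2

Coverage sets (demand points within 16 of each site):
  A: {R1, R3}
  B: {R1, R2}
  C: {R1, R2, R3}
  D: {R1, R2}
  E: {R1, R2, R4}
No single site covers all 4 demand points.
But {A, E} covers everything, so the minimum is 2.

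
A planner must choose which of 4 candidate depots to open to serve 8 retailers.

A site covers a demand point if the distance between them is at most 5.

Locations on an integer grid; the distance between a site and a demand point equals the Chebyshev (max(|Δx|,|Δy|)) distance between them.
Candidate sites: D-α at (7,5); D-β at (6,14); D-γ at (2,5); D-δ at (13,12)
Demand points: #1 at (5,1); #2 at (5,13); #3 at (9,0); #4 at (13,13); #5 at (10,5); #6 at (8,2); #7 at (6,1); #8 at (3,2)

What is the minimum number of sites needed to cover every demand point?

3

Coverage sets (demand points within 5 of each site):
  D-α: {#1, #3, #5, #6, #7, #8}
  D-β: {#2}
  D-γ: {#1, #7, #8}
  D-δ: {#4}
No 2 sites suffice: every size-2 union leaves at least one demand point uncovered.
But {D-α, D-β, D-δ} covers everything, so the minimum is 3.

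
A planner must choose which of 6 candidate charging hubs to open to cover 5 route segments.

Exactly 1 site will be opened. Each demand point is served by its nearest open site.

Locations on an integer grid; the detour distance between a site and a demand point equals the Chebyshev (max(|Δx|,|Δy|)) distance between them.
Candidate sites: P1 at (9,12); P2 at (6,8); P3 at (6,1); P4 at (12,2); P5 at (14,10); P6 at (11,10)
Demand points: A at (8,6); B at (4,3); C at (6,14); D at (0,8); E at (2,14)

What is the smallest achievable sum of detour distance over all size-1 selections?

Open {P2}.
  A→P2 2, B→P2 5, C→P2 6, D→P2 6, E→P2 6  ⇒ total 25.
Compare {P1}: total 34.
Compare {P6}: total 36.
No size-1 selection does better; minimum is 25.

25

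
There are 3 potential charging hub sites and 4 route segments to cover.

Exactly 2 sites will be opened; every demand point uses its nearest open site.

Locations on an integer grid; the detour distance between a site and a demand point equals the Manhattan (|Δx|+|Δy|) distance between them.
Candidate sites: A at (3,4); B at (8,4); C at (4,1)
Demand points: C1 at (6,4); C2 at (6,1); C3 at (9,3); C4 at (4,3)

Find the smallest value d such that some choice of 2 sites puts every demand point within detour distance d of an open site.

Open {B, C}.
  Farthest demand point is C1 at detour distance 2 (to B); all others are ≤ 2.
With {A, B} the worst case is 5.
With {A, C} the worst case is 7.
No size-2 selection achieves below 2.

2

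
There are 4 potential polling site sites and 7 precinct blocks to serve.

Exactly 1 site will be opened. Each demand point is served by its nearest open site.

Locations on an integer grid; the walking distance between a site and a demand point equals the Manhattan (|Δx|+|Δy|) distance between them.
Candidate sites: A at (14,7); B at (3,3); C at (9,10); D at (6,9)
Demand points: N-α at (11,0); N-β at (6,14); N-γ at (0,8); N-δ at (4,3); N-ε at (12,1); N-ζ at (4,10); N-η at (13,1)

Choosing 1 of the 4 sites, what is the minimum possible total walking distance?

Open {B}.
  N-α→B 11, N-β→B 14, N-γ→B 8, N-δ→B 1, N-ε→B 11, N-ζ→B 8, N-η→B 12  ⇒ total 65.
Compare {D}: total 66.
Compare {C}: total 72.
No size-1 selection does better; minimum is 65.

65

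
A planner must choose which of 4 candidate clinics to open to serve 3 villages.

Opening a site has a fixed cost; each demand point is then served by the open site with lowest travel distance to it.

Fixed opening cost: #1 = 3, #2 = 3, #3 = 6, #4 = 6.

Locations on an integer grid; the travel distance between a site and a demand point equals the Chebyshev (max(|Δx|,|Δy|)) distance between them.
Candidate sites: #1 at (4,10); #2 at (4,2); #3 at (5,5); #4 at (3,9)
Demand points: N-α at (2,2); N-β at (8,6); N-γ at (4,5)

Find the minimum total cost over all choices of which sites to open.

12

Open {#2}: assign each demand point to its cheapest open site.
  N-α→#2 2, N-β→#2 4, N-γ→#2 3
  travel distance 9, fixed 3 → total 12.
Compare {#3}: travel distance 7 + fixed 6 = 13.
Compare {#1, #2}: travel distance 9 + fixed 6 = 15.
Compare {#2, #3}: travel distance 6 + fixed 9 = 15.
All other subsets cost ≥ 13. Minimum total cost: 12.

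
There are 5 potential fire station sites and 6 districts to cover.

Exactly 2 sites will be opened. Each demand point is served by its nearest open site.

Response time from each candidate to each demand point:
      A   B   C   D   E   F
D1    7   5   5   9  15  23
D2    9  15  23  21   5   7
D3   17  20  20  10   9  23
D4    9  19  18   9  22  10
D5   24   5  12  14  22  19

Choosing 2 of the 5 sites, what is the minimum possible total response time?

38

Open {D1, D2}.
  A→D1 7, B→D1 5, C→D1 5, D→D1 9, E→D2 5, F→D2 7  ⇒ total 38.
Compare {D1, D4}: total 51.
Compare {D2, D5}: total 52.
No size-2 selection does better; minimum is 38.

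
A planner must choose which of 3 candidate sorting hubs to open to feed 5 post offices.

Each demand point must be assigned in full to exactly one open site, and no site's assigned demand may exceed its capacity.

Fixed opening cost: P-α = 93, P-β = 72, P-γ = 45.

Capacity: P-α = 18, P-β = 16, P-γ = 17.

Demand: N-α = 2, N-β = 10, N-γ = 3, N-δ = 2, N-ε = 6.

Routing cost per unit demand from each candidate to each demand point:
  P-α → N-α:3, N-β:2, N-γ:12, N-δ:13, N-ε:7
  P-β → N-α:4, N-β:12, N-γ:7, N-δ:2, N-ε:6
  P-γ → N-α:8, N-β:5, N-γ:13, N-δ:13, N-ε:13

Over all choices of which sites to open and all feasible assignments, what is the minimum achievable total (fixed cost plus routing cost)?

Open {P-β, P-γ}; cheapest assignment that respects the capacities:
  P-β (cap 16, load 13): N-α, N-γ, N-δ, N-ε — cost 2×4 + 3×7 + 2×2 + 6×6 = 69
  P-γ (cap 17, load 10): N-β — cost 10×5 = 50
  Shipping 119, fixed 117 → total 236.
  Any other capacity-feasible assignment to {P-β, P-γ} ships for at least 119.
Compare {P-α, P-β}: its best feasible assignment gives total 252.
Compare {P-α, P-γ}: its best feasible assignment gives total 271.
Every other set of open sites that can feasibly serve all demand totals ≥ 252 even under its best assignment. Minimum: 236.

236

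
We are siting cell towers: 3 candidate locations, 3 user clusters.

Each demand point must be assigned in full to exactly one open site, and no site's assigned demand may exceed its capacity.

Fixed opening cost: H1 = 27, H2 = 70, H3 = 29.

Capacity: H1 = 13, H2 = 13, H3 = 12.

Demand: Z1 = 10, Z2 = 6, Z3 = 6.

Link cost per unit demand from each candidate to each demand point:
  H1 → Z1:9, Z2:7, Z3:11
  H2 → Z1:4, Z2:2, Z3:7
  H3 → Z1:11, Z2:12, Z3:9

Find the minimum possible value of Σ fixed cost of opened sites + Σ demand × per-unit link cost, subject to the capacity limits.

241

Open {H1, H2}; cheapest assignment that respects the capacities:
  H1 (cap 13, load 10): Z1 — cost 10×9 = 90
  H2 (cap 13, load 12): Z2, Z3 — cost 6×2 + 6×7 = 54
  Shipping 144, fixed 97 → total 241.
  Any other capacity-feasible assignment to {H1, H2} ships for at least 144.
Compare {H1, H2, H3}: its best feasible assignment gives total 262.
Compare {H2, H3}: its best feasible assignment gives total 263.
Every other set of open sites that can feasibly serve all demand totals ≥ 262 even under its best assignment. Minimum: 241.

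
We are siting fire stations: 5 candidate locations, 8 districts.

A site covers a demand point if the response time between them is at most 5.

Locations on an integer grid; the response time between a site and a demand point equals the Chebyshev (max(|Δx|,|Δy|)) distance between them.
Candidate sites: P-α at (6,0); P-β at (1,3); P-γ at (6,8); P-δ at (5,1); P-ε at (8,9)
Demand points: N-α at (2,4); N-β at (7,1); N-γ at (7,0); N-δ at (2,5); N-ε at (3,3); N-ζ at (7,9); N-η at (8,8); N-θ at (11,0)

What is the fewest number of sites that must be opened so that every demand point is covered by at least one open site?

Coverage sets (demand points within 5 of each site):
  P-α: {N-α, N-β, N-γ, N-δ, N-ε, N-θ}
  P-β: {N-α, N-δ, N-ε}
  P-γ: {N-α, N-δ, N-ε, N-ζ, N-η}
  P-δ: {N-α, N-β, N-γ, N-δ, N-ε}
  P-ε: {N-ζ, N-η}
No single site covers all 8 demand points.
But {P-α, P-γ} covers everything, so the minimum is 2.

2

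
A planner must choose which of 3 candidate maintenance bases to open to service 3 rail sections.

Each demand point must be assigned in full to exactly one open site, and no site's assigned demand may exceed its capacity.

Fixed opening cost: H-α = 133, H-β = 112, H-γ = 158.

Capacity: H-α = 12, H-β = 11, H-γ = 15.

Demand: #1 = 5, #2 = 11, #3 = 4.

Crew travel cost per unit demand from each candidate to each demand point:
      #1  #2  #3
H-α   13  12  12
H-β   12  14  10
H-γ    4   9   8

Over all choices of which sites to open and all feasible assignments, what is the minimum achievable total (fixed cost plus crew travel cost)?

Open {H-β, H-γ}; cheapest assignment that respects the capacities:
  H-β (cap 11, load 5): #1 — cost 5×12 = 60
  H-γ (cap 15, load 15): #2, #3 — cost 11×9 + 4×8 = 131
  Shipping 191, fixed 270 → total 461.
  Any other capacity-feasible assignment to {H-β, H-γ} ships for at least 191.
Compare {H-α, H-γ}: its best feasible assignment gives total 475.
Compare {H-α, H-β}: its best feasible assignment gives total 477.
Every other set of open sites that can feasibly serve all demand totals ≥ 475 even under its best assignment. Minimum: 461.

461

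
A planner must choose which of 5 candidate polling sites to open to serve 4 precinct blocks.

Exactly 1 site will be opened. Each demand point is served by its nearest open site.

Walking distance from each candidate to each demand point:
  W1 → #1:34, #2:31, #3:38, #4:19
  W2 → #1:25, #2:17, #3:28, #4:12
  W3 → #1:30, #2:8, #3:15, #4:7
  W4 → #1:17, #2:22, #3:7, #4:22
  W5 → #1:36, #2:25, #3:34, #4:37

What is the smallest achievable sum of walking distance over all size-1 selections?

Open {W3}.
  #1→W3 30, #2→W3 8, #3→W3 15, #4→W3 7  ⇒ total 60.
Compare {W4}: total 68.
Compare {W2}: total 82.
No size-1 selection does better; minimum is 60.

60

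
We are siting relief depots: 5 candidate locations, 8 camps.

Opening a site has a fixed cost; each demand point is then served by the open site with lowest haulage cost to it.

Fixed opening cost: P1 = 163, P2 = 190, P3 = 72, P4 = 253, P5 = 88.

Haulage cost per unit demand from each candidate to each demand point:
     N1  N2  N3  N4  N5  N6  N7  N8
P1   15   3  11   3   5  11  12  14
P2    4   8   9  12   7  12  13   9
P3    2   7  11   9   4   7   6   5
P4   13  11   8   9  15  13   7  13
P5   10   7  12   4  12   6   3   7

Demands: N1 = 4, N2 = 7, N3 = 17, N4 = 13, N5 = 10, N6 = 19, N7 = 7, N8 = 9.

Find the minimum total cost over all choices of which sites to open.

Open {P3, P5}: assign each demand point to its cheapest open site.
  N1→P3 4×2=8, N2→P3 7×7=49, N3→P3 17×11=187, N4→P5 13×4=52, N5→P3 10×4=40, N6→P5 19×6=114, N7→P5 7×3=21, N8→P3 9×5=45
  haulage cost 516, fixed 160 → total 676.
Compare {P3}: haulage cost 621 + fixed 72 = 693.
Compare {P1, P3}: haulage cost 515 + fixed 235 = 750.
Compare {P5}: haulage cost 663 + fixed 88 = 751.
All other subsets cost ≥ 693. Minimum total cost: 676.

676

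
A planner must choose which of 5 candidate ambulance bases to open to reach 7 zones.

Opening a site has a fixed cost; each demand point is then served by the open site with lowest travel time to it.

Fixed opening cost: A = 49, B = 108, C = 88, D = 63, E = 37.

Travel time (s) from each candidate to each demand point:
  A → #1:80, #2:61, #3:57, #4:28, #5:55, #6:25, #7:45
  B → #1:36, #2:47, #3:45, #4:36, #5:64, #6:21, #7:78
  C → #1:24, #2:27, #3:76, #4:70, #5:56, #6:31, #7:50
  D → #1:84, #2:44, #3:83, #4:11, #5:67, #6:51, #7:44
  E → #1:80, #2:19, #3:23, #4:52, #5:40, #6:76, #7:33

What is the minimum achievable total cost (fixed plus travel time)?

Open {A, E}: assign each demand point to its cheapest open site.
  #1→A 80, #2→E 19, #3→E 23, #4→A 28, #5→E 40, #6→A 25, #7→E 33
  travel time 248, fixed 86 → total 334.
Compare {C, E}: travel time 222 + fixed 125 = 347.
Compare {B, E}: travel time 208 + fixed 145 = 353.
Compare {D, E}: travel time 257 + fixed 100 = 357.
All other subsets cost ≥ 347. Minimum total cost: 334.

334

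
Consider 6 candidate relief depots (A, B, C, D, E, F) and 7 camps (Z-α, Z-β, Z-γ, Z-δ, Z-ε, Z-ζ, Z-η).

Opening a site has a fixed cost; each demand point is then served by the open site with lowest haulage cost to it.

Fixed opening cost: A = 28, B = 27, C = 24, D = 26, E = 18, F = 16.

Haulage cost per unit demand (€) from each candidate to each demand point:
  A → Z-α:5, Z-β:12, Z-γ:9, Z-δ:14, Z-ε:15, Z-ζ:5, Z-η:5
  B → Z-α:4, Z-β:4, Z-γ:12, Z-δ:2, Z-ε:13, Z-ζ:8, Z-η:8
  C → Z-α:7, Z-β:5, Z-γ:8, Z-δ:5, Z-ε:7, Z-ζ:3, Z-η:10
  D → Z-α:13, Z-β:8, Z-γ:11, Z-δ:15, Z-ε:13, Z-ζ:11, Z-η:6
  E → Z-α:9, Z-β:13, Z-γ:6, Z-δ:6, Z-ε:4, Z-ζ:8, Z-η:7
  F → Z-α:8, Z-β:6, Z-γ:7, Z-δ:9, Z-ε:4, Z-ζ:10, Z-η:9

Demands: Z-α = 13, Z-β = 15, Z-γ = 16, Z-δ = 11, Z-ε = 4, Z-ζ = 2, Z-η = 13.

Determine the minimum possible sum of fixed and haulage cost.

394

Open {A, B, E}: assign each demand point to its cheapest open site.
  Z-α→B 13×4=52, Z-β→B 15×4=60, Z-γ→E 16×6=96, Z-δ→B 11×2=22, Z-ε→E 4×4=16, Z-ζ→A 2×5=10, Z-η→A 13×5=65
  haulage cost 321, fixed 73 → total 394.
Compare {B, E}: haulage cost 353 + fixed 45 = 398.
Compare {A, B, F}: haulage cost 337 + fixed 71 = 408.
Compare {A, B, E, F}: haulage cost 321 + fixed 89 = 410.
All other subsets cost ≥ 398. Minimum total cost: 394.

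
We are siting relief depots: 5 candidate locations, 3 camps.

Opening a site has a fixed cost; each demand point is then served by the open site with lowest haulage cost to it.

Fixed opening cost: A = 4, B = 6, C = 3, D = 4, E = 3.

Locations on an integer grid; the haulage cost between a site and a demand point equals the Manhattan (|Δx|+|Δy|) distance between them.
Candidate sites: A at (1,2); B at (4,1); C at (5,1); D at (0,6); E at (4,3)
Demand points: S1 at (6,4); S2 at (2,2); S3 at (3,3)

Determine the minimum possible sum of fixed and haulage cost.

Open {E}: assign each demand point to its cheapest open site.
  S1→E 3, S2→E 3, S3→E 1
  haulage cost 7, fixed 3 → total 10.
Compare {A, E}: haulage cost 5 + fixed 7 = 12.
Compare {C, E}: haulage cost 7 + fixed 6 = 13.
Compare {D, E}: haulage cost 7 + fixed 7 = 14.
All other subsets cost ≥ 12. Minimum total cost: 10.

10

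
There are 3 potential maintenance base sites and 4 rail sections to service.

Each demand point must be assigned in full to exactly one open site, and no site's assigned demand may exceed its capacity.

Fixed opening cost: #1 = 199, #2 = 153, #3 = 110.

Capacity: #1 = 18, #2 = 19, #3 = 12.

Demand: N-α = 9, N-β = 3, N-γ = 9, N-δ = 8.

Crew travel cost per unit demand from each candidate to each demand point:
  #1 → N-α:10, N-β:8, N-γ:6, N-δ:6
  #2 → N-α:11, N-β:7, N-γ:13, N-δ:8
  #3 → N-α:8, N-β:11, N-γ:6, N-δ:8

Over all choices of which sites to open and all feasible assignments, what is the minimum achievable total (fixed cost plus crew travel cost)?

Open {#2, #3}; cheapest assignment that respects the capacities:
  #2 (cap 19, load 17): N-α, N-δ — cost 9×11 + 8×8 = 163
  #3 (cap 12, load 12): N-β, N-γ — cost 3×11 + 9×6 = 87
  Shipping 250, fixed 263 → total 513.
  Any other capacity-feasible assignment to {#2, #3} ships for at least 250.
Compare {#1, #3}: its best feasible assignment gives total 516.
Compare {#1, #2}: its best feasible assignment gives total 574.
Every other set of open sites that can feasibly serve all demand totals ≥ 516 even under its best assignment. Minimum: 513.

513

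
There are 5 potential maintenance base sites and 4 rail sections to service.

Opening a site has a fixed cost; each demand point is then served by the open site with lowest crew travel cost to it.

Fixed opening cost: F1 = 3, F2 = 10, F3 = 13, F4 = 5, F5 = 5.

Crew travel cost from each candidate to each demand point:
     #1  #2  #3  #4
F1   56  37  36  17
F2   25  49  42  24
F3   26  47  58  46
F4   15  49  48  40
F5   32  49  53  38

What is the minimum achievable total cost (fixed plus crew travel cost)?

113

Open {F1, F4}: assign each demand point to its cheapest open site.
  #1→F4 15, #2→F1 37, #3→F1 36, #4→F1 17
  crew travel cost 105, fixed 8 → total 113.
Compare {F1, F4, F5}: crew travel cost 105 + fixed 13 = 118.
Compare {F1, F2, F4}: crew travel cost 105 + fixed 18 = 123.
Compare {F1, F3, F4}: crew travel cost 105 + fixed 21 = 126.
All other subsets cost ≥ 118. Minimum total cost: 113.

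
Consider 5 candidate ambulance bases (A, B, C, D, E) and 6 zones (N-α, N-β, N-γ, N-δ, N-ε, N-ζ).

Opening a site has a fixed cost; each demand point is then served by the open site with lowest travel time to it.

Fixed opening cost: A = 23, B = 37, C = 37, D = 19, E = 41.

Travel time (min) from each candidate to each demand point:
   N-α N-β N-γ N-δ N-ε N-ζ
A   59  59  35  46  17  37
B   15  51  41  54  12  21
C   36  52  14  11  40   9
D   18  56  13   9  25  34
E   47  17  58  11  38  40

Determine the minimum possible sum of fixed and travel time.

Open {D}: assign each demand point to its cheapest open site.
  N-α→D 18, N-β→D 56, N-γ→D 13, N-δ→D 9, N-ε→D 25, N-ζ→D 34
  travel time 155, fixed 19 → total 174.
Compare {D, E}: travel time 116 + fixed 60 = 176.
Compare {B, D}: travel time 121 + fixed 56 = 177.
Compare {C, D}: travel time 126 + fixed 56 = 182.
All other subsets cost ≥ 176. Minimum total cost: 174.

174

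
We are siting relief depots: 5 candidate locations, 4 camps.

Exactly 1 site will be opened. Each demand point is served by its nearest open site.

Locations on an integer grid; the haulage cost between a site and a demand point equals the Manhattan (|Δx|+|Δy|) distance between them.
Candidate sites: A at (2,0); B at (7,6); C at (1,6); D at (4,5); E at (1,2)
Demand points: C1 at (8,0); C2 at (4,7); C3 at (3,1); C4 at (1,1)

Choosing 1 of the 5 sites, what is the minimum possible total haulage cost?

Open {A}.
  C1→A 6, C2→A 9, C3→A 2, C4→A 2  ⇒ total 19.
Compare {E}: total 21.
Compare {D}: total 23.
No size-1 selection does better; minimum is 19.

19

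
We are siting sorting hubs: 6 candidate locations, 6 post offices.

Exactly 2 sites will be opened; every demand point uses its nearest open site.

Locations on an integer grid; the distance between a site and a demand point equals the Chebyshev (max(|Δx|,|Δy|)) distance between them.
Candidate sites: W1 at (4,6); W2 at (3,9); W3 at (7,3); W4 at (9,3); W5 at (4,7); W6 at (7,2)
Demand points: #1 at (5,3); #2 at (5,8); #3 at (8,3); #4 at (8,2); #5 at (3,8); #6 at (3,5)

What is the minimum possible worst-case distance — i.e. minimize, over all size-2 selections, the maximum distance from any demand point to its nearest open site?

2

Open {W1, W3}.
  Farthest demand point is #1 at distance 2 (to W3); all others are ≤ 2.
With {W1, W6} the worst case is 2.
With {W3, W5} the worst case is 2.
No size-2 selection achieves below 2.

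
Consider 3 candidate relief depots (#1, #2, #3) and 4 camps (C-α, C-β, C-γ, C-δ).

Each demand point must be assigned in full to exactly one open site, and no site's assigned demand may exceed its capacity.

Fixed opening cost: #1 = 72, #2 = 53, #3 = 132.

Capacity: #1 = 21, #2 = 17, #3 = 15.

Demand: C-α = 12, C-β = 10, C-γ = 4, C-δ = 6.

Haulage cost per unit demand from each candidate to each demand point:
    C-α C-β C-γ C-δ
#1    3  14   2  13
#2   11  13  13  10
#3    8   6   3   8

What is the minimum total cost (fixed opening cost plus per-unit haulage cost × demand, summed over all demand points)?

Open {#1, #2}; cheapest assignment that respects the capacities:
  #1 (cap 21, load 16): C-α, C-γ — cost 12×3 + 4×2 = 44
  #2 (cap 17, load 16): C-β, C-δ — cost 10×13 + 6×10 = 190
  Shipping 234, fixed 125 → total 359.
  Any other capacity-feasible assignment to {#1, #2} ships for at least 234.
Compare {#1, #3}: its best feasible assignment gives total 390.
Compare {#1, #2, #3}: its best feasible assignment gives total 421.
Every other set of open sites that can feasibly serve all demand totals ≥ 390 even under its best assignment. Minimum: 359.

359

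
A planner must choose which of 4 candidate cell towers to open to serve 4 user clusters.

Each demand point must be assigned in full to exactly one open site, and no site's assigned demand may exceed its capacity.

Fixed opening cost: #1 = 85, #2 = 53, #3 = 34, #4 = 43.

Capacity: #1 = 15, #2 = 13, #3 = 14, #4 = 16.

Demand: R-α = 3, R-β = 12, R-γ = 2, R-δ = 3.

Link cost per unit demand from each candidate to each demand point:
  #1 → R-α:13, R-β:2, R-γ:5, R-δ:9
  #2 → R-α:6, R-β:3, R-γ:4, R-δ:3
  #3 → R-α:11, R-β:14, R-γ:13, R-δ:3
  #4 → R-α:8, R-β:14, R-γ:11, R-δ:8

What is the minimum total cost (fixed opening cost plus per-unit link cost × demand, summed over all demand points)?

191

Open {#2, #3}; cheapest assignment that respects the capacities:
  #2 (cap 13, load 12): R-β — cost 12×3 = 36
  #3 (cap 14, load 8): R-α, R-γ, R-δ — cost 3×11 + 2×13 + 3×3 = 68
  Shipping 104, fixed 87 → total 191.
  Any other capacity-feasible assignment to {#2, #3} ships for at least 104.
Compare {#1, #3}: its best feasible assignment gives total 195.
Compare {#1, #2}: its best feasible assignment gives total 197.
Every other set of open sites that can feasibly serve all demand totals ≥ 195 even under its best assignment. Minimum: 191.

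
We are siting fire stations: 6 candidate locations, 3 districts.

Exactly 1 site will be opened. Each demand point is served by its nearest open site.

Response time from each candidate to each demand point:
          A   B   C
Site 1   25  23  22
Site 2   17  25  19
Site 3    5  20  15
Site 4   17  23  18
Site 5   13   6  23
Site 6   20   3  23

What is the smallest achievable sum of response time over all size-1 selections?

40

Open {Site 3}.
  A→Site 3 5, B→Site 3 20, C→Site 3 15  ⇒ total 40.
Compare {Site 5}: total 42.
Compare {Site 6}: total 46.
No size-1 selection does better; minimum is 40.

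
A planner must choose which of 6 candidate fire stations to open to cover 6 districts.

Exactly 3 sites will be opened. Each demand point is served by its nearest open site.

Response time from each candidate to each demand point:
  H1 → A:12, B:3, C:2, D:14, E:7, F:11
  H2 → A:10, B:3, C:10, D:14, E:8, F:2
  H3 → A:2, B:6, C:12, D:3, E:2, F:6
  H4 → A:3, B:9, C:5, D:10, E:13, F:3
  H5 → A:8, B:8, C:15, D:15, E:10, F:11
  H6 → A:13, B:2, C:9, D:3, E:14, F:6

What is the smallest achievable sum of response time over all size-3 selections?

Open {H1, H2, H3}.
  A→H3 2, B→H1 3, C→H1 2, D→H3 3, E→H3 2, F→H2 2  ⇒ total 14.
Compare {H1, H3, H4}: total 15.
Compare {H1, H3, H6}: total 17.
No size-3 selection does better; minimum is 14.

14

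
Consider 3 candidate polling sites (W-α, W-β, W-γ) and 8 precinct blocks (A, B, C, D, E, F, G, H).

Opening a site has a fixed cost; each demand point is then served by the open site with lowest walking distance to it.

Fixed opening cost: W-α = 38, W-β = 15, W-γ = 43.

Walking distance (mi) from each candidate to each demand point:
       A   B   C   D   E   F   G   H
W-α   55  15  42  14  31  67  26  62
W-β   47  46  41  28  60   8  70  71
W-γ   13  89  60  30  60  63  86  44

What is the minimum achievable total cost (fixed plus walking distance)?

288

Open {W-α, W-β, W-γ}: assign each demand point to its cheapest open site.
  A→W-γ 13, B→W-α 15, C→W-β 41, D→W-α 14, E→W-α 31, F→W-β 8, G→W-α 26, H→W-γ 44
  walking distance 192, fixed 96 → total 288.
Compare {W-α, W-β}: walking distance 244 + fixed 53 = 297.
Compare {W-α, W-γ}: walking distance 248 + fixed 81 = 329.
Compare {W-α}: walking distance 312 + fixed 38 = 350.
All other subsets cost ≥ 297. Minimum total cost: 288.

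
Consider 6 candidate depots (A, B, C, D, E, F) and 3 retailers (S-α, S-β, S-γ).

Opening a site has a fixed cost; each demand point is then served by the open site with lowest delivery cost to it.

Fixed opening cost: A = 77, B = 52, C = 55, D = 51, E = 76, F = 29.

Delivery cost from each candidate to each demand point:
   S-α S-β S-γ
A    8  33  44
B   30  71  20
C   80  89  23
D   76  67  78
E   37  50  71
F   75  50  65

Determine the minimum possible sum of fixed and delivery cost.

Open {A}: assign each demand point to its cheapest open site.
  S-α→A 8, S-β→A 33, S-γ→A 44
  delivery cost 85, fixed 77 → total 162.
Compare {B}: delivery cost 121 + fixed 52 = 173.
Compare {B, F}: delivery cost 100 + fixed 81 = 181.
Compare {A, B}: delivery cost 61 + fixed 129 = 190.
All other subsets cost ≥ 173. Minimum total cost: 162.

162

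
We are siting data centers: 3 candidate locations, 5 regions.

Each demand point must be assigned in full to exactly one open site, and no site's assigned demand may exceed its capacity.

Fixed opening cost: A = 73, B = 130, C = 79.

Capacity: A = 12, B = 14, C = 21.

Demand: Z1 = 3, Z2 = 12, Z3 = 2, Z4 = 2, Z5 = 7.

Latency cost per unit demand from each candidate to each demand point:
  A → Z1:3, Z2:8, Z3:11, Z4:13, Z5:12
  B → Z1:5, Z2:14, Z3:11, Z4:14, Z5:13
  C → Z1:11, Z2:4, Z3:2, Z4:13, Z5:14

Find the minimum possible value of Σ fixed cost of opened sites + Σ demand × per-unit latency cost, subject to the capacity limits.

Open {A, C}; cheapest assignment that respects the capacities:
  A (cap 12, load 12): Z1, Z4, Z5 — cost 3×3 + 2×13 + 7×12 = 119
  C (cap 21, load 14): Z2, Z3 — cost 12×4 + 2×2 = 52
  Shipping 171, fixed 152 → total 323.
  Any other capacity-feasible assignment to {A, C} ships for at least 171.
Compare {B, C}: its best feasible assignment gives total 393.
Compare {A, B, C}: its best feasible assignment gives total 453.
Every other set of open sites that can feasibly serve all demand totals ≥ 393 even under its best assignment. Minimum: 323.

323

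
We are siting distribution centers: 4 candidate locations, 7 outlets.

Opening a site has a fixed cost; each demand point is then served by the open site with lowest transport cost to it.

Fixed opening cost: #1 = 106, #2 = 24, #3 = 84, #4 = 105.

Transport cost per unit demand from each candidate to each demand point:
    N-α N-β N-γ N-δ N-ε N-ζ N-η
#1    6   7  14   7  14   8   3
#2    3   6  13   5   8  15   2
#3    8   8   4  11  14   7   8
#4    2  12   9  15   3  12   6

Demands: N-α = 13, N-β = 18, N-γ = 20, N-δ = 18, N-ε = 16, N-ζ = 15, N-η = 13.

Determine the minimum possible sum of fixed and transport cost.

684

Open {#2, #3}: assign each demand point to its cheapest open site.
  N-α→#2 13×3=39, N-β→#2 18×6=108, N-γ→#3 20×4=80, N-δ→#2 18×5=90, N-ε→#2 16×8=128, N-ζ→#3 15×7=105, N-η→#2 13×2=26
  transport cost 576, fixed 108 → total 684.
Compare {#2, #3, #4}: transport cost 483 + fixed 213 = 696.
Compare {#2, #4}: transport cost 658 + fixed 129 = 787.
Compare {#1, #2, #3}: transport cost 576 + fixed 214 = 790.
All other subsets cost ≥ 696. Minimum total cost: 684.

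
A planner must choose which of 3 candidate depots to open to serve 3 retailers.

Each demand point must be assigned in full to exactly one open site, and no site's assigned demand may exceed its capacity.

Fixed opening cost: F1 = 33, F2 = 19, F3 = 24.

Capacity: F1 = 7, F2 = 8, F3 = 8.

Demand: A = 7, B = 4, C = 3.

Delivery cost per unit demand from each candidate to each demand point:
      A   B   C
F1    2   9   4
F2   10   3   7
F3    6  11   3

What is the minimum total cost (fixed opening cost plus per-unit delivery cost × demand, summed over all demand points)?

Open {F1, F2}; cheapest assignment that respects the capacities:
  F1 (cap 7, load 7): A — cost 7×2 = 14
  F2 (cap 8, load 7): B, C — cost 4×3 + 3×7 = 33
  Shipping 47, fixed 52 → total 99.
  Any other capacity-feasible assignment to {F1, F2} ships for at least 47.
Compare {F1, F2, F3}: its best feasible assignment gives total 111.
Compare {F2, F3}: its best feasible assignment gives total 118.
Every other set of open sites that can feasibly serve all demand totals ≥ 111 even under its best assignment. Minimum: 99.

99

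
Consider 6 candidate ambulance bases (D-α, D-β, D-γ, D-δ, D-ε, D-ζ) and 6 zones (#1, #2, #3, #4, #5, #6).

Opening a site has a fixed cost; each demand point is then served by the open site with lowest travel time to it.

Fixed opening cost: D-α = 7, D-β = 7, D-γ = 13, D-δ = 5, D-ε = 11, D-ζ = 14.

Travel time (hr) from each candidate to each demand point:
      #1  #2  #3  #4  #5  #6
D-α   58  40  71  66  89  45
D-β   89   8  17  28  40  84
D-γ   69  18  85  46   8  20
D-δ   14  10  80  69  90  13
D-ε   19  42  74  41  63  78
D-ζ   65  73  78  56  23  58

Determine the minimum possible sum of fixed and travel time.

113

Open {D-β, D-γ, D-δ}: assign each demand point to its cheapest open site.
  #1→D-δ 14, #2→D-β 8, #3→D-β 17, #4→D-β 28, #5→D-γ 8, #6→D-δ 13
  travel time 88, fixed 25 → total 113.
Compare {D-α, D-β, D-γ, D-δ}: travel time 88 + fixed 32 = 120.
Compare {D-β, D-γ, D-δ, D-ε}: travel time 88 + fixed 36 = 124.
Compare {D-β, D-γ, D-δ, D-ζ}: travel time 88 + fixed 39 = 127.
All other subsets cost ≥ 120. Minimum total cost: 113.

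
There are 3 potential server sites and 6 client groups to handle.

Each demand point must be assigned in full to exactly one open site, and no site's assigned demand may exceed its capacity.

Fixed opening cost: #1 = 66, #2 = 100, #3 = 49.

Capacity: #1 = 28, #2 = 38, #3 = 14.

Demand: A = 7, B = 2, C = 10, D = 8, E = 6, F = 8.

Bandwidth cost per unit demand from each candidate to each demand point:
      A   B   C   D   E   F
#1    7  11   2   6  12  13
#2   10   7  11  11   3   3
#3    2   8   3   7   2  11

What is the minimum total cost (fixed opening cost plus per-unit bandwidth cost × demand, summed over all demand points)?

Open {#1, #3}; cheapest assignment that respects the capacities:
  #1 (cap 28, load 28): B, C, D, F — cost 2×11 + 10×2 + 8×6 + 8×13 = 194
  #3 (cap 14, load 13): A, E — cost 7×2 + 6×2 = 26
  Shipping 220, fixed 115 → total 335.
  Any other capacity-feasible assignment to {#1, #3} ships for at least 220.
Compare {#1, #2}: its best feasible assignment gives total 339.
Compare {#1, #2, #3}: its best feasible assignment gives total 347.
Every other set of open sites that can feasibly serve all demand totals ≥ 339 even under its best assignment. Minimum: 335.

335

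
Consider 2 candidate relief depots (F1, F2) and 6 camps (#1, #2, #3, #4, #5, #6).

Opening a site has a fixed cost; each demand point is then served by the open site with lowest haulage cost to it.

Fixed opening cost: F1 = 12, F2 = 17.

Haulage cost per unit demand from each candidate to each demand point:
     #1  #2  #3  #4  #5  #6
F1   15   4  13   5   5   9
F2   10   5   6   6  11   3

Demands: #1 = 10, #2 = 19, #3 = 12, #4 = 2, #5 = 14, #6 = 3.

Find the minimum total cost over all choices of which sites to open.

366

Open {F1, F2}: assign each demand point to its cheapest open site.
  #1→F2 10×10=100, #2→F1 19×4=76, #3→F2 12×6=72, #4→F1 2×5=10, #5→F1 14×5=70, #6→F2 3×3=9
  haulage cost 337, fixed 29 → total 366.
Compare {F2}: haulage cost 442 + fixed 17 = 459.
Compare {F1}: haulage cost 489 + fixed 12 = 501.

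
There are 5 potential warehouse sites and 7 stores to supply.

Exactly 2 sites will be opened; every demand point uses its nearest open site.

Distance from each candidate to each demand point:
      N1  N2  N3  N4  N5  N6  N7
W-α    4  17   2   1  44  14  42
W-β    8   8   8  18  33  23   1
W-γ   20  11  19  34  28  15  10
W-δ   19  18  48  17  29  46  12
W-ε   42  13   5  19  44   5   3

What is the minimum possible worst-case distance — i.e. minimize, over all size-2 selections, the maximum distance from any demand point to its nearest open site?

Open {W-α, W-γ}.
  Farthest demand point is N5 at distance 28 (to W-γ); all others are ≤ 28.
With {W-β, W-γ} the worst case is 28.
With {W-γ, W-δ} the worst case is 28.
No size-2 selection achieves below 28.

28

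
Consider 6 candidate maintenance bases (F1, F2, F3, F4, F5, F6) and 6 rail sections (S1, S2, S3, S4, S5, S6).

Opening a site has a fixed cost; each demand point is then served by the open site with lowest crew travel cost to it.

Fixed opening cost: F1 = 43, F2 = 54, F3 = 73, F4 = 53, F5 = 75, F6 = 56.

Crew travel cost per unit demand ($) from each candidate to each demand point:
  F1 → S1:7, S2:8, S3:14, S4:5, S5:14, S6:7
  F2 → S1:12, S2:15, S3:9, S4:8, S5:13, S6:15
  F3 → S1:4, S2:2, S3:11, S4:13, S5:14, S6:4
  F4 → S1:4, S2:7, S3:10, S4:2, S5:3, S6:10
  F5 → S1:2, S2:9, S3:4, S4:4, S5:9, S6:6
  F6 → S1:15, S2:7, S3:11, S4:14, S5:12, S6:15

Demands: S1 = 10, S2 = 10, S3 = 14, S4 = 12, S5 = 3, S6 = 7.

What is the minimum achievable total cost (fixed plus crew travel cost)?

Open {F3, F5}: assign each demand point to its cheapest open site.
  S1→F5 10×2=20, S2→F3 10×2=20, S3→F5 14×4=56, S4→F5 12×4=48, S5→F5 3×9=27, S6→F3 7×4=28
  crew travel cost 199, fixed 148 → total 347.
Compare {F4, F5}: crew travel cost 221 + fixed 128 = 349.
Compare {F5}: crew travel cost 283 + fixed 75 = 358.
Compare {F3, F4, F5}: crew travel cost 157 + fixed 201 = 358.
All other subsets cost ≥ 349. Minimum total cost: 347.

347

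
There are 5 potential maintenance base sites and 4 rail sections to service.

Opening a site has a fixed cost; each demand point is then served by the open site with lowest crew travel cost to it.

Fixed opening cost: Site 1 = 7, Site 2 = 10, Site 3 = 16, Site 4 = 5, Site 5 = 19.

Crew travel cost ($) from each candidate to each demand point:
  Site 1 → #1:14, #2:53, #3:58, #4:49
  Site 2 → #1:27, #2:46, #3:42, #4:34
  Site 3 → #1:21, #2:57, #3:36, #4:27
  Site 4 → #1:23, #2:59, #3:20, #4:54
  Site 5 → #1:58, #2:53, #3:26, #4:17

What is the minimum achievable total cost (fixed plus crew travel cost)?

Open {Site 1, Site 4, Site 5}: assign each demand point to its cheapest open site.
  #1→Site 1 14, #2→Site 1 53, #3→Site 4 20, #4→Site 5 17
  crew travel cost 104, fixed 31 → total 135.
Compare {Site 1, Site 5}: crew travel cost 110 + fixed 26 = 136.
Compare {Site 1, Site 2, Site 4}: crew travel cost 114 + fixed 22 = 136.
Compare {Site 4, Site 5}: crew travel cost 113 + fixed 24 = 137.
All other subsets cost ≥ 136. Minimum total cost: 135.

135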